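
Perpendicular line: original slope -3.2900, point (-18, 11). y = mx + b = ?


Perpendicular slope = -1/m1 = -1/(-3.2900) = 0.3040
b2 = y0 - m2*x0 = 11 - 18/(-3.2900) = 11 + 5.4711 = 16.4711

y = 0.3040x + 16.4711


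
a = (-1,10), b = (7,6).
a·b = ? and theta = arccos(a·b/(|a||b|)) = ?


a·b = -1*7 + 10*6 = -7 + 60 = 53
|a| = sqrt(1+100) = 10.0499
|b| = sqrt(49+36) = 9.2195
cos(theta) = 53/(sqrt(101)*sqrt(85)) = 53/sqrt(8585) = 0.572013
theta = arccos(53/sqrt(8585)) = 55.1093 degrees

a·b = 53, theta = 55.1093 deg


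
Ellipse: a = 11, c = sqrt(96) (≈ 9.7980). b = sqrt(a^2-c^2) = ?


b^2 = 11^2 - (sqrt(96))^2 = 121 - 96 = 25
b = sqrt(25) = 5

b = 5


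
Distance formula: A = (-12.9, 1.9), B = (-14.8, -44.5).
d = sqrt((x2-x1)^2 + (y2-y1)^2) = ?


dx = -14.8 + 12.9 = -1.9
dy = -44.5 - 1.9 = -46.4
d = sqrt(3.61 + 2152.96) = sqrt(2156.57) = 46.4389

46.4389


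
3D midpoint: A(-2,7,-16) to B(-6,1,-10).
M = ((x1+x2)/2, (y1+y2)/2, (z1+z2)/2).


Mx = (-2- 6)/2 = -4.0000
My = (7+1)/2 = 4.0000
Mz = (-16- 10)/2 = -13.0000

M = (-4.0000, 4.0000, -13.0000)


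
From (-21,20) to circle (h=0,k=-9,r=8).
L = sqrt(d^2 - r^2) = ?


d = sqrt((-21-0)^2 + (20+ 9)^2) = sqrt(441+841) = 35.8050
L = sqrt(1282.0000 - 64) = sqrt(1218.0000) = 34.8999

34.8999


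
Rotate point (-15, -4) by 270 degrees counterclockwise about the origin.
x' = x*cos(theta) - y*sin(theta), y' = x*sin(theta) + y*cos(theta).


cos(270) = 0, sin(270) = -1
x' = -15*0 + 4*(-1) = -4
y' = -15*(-1) - 4*0 = 15

(-4, 15)


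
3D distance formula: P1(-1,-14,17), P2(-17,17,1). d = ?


dx=-16, dy=31, dz=-16
d = sqrt(256+961+256) = sqrt(1473) = 38.3797

38.3797


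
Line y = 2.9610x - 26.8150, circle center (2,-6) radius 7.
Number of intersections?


Substitute y = 2.9610x - 26.8150: (x-2)^2 + (2.9610x- 26.8150+ 6)^2 = 49
Expand to Ax^2 + Bx + C = 0, where b-k = -20.815
A = 1+m^2 = 9.767521
B = 2(m(b-k) - h) = 2(2.9610*(-20.815) - 2) = -127.26643
C = h^2 + (b-k)^2 - r^2 = 4 + 433.264225 - 49 = 388.264225
disc = B^2-4AC = 16196.7442 - 15169.5159 = 1027.2283
disc > 0

2 intersection points


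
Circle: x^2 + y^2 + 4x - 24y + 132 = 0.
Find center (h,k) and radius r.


h = -D/2 = -4/2 = -2
k = -E/2 = 24/2 = 12
r^2 = h^2 + k^2 - F = 4 + 144 - 132 = 16
r = 4

Center (-2, 12), radius = 4


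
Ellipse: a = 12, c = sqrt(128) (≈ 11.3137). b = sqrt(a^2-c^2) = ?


b^2 = 12^2 - (sqrt(128))^2 = 144 - 128 = 16
b = sqrt(16) = 4

b = 4


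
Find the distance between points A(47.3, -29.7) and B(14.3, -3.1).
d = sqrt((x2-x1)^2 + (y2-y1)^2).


dx = 14.3 - 47.3 = -33.0
dy = -3.1 + 29.7 = 26.6
d = sqrt(1089.0 + 707.56) = sqrt(1796.56) = 42.3858

42.3858


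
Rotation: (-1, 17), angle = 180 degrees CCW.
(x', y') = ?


cos(180) = -1, sin(180) = 0
x' = -1*(-1) - 17*0 = 1
y' = -1*0 + 17*(-1) = -17

(1, -17)


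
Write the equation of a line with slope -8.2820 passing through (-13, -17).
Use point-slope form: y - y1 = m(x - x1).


y + 17 = -8.2820(x + 13)
y = -8.2820x - 17 + 8.2820*(-13)
y = -8.2820x - 124.6660

y = -8.2820x - 124.6660


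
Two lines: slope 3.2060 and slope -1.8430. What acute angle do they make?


m1-m2 = 5.049
1+m1*m2 = -4.908658
tan(theta) = |5.049/(-4.908658)| = 1.028591
theta = arctan(|5.049/(-4.908658)|) = 45.8075 degrees (acute angle)

45.8075 degrees


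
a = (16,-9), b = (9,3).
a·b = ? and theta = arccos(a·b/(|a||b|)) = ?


a·b = 16*9 - 9*3 = 144 - 27 = 117
|a| = sqrt(256+81) = 18.3576
|b| = sqrt(81+9) = 9.4868
cos(theta) = 117/(sqrt(337)*sqrt(90)) = 117/sqrt(30330) = 0.671815
theta = arccos(117/sqrt(30330)) = 47.7927 degrees

a·b = 117, theta = 47.7927 deg


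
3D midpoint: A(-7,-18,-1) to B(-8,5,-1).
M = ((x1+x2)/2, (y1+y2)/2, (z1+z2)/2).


Mx = (-7- 8)/2 = -7.5000
My = (-18+5)/2 = -6.5000
Mz = (-1- 1)/2 = -1.0000

M = (-7.5000, -6.5000, -1.0000)


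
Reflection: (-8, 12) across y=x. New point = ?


Reflection rule for y=x: (y, x)
(-8, 12) -> (12, -8)

(12, -8)


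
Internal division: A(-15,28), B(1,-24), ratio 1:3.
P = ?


Px = (1*1 + 3*(-15))/4 = -44/4 = -11.0000
Py = (1*(-24) + 3*28)/4 = 60/4 = 15.0000

P = (-11.0000, 15.0000)


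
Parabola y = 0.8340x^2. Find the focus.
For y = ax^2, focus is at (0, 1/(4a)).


a = 0.8340
4a = 3.3360
focus = (0, 1/3.3360) = (0, 0.2998)

Focus = (0, 0.2998)


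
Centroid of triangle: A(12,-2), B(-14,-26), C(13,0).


Gx = (12- 14+13)/3 = 11/3 = 3.6667
Gy = (-2- 26+0)/3 = -28/3 = -9.3333

G = (3.6667, -9.3333)


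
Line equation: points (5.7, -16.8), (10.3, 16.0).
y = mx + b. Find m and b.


m = (32.8)/(4.6) = 7.1304
b = y1 - m*x1 = -16.8 - (32.8*5.7)/(4.6) = -16.8 - 40.6435 = -57.4435

y = 7.1304x - 57.4435


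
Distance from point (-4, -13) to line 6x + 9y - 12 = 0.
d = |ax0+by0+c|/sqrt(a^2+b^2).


|6*(-4) + 9*(-13) - 12| = |-153| = 153
sqrt(36 + 81) = sqrt(117) = 10.8167
d = 153/sqrt(117) = 14.1449

14.1449


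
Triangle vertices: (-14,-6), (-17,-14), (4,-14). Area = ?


-14*(-14+ 14) = 0
-17*(-14+ 6) = 136
4*(-6+ 14) = 32
sum = 168
Area = |168|/2 = 84.0000

84.0000 sq units


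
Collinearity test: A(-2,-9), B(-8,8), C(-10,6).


-2*(8-6) - 8*(6+ 9) - 10*(-9-8)
= -4 - 120 + 170 = 46

No, not collinear (determinant = 46)


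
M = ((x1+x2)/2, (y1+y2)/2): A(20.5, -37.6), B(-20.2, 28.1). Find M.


Mx = (20.5 - 20.2)/2 = 0.3/2 = 0.1500
My = (-37.6 + 28.1)/2 = -9.5/2 = -4.7500

(0.1500, -4.7500)


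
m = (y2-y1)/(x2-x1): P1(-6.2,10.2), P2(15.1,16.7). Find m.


dy = 16.7 - 10.2 = 6.5
dx = 15.1 + 6.2 = 21.3
m = 6.5/21.3 = 0.3052

m = 0.3052


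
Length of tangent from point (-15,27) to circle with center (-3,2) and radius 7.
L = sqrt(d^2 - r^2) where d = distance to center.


d = sqrt((-15+ 3)^2 + (27-2)^2) = sqrt(144+625) = 27.7308
L = sqrt(769.0000 - 49) = sqrt(720.0000) = 26.8328

26.8328


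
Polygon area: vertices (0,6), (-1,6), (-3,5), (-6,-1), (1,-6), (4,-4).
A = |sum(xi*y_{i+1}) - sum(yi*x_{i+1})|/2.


sum(xi*y_{i+1}) = 0*6 - 1*5 - 3*(-1) - 6*(-6) + 1*(-4) + 4*6 = 54
sum(yi*x_{i+1}) = 6*(-1) + 6*(-3) + 5*(-6) - 1*1 - 6*4 - 4*0 = -79
Area = |54 + 79|/2 = 133/2 = 66.5000

66.5000 sq units


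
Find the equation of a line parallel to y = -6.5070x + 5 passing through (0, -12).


Parallel lines have equal slopes.
m2 = -6.5070
b2 = -12 + 6.5070*0 = -12.0000

y = -6.5070x - 12.0000


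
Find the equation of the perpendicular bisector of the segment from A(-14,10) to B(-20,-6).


Midpoint = (-17, 2)
Slope of AB = dy/dx = -16/(-6) = 2.6667
Perp slope = -dx/dy = -6/16 = -0.3750
b = My - (perp slope)*Mx = 2 + (-6*(-17))/(-16) = 2 - 6.3750 = -4.3750

y = -0.3750x - 4.3750


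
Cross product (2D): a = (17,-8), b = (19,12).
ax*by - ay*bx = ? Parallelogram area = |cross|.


cross = 17*12 + 8*19 = 204 + 152 = 356
Parallelogram area = |356| = 356

cross = 356, parallelogram area = 356


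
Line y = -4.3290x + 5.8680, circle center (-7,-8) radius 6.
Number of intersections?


Substitute y = -4.3290x + 5.8680: (x+ 7)^2 + (-4.3290x+5.8680+ 8)^2 = 36
Expand to Ax^2 + Bx + C = 0, where b-k = 13.868
A = 1+m^2 = 19.740241
B = 2(m(b-k) - h) = 2(-4.3290*13.868 + 7) = -106.069144
C = h^2 + (b-k)^2 - r^2 = 49 + 192.321424 - 36 = 205.321424
disc = B^2-4AC = 11250.6633 - 16212.3776 = -4961.7143
disc < 0

0 intersection points


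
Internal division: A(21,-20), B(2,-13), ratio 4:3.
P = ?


Px = (4*2 + 3*21)/7 = 71/7 = 10.1429
Py = (4*(-13) + 3*(-20))/7 = -112/7 = -16.0000

P = (10.1429, -16.0000)


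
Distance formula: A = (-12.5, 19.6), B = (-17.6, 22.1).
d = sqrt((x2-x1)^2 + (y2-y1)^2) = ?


dx = -17.6 + 12.5 = -5.1
dy = 22.1 - 19.6 = 2.5
d = sqrt(26.01 + 6.25) = sqrt(32.26) = 5.6798

5.6798


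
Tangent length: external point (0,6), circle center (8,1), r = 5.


d = sqrt((0-8)^2 + (6-1)^2) = sqrt(64+25) = 9.4340
L = sqrt(89.0000 - 25) = sqrt(64.0000) = 8.0000

8.0000


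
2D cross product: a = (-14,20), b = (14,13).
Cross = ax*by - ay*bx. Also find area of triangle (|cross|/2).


cross = -14*13 - 20*14 = -182 - 280 = -462
Triangle area = |-462|/2 = 462/2 = 231.0000

cross = -462, triangle area = 231.0000


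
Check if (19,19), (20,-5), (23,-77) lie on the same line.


19*(-5+ 77) + 20*(-77-19) + 23*(19+ 5)
= 1368 - 1920 + 552 = 0

Yes, collinear (determinant = 0)


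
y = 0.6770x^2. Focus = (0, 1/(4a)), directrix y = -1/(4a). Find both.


a = 0.6770
1/(4a) = 0.3693
Focus = (0, 0.3693)
Directrix: y = -0.3693

Focus = (0, 0.3693), Directrix: y = -0.3693


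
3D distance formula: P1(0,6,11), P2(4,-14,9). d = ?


dx=4, dy=-20, dz=-2
d = sqrt(16+400+4) = sqrt(420) = 20.4939

20.4939


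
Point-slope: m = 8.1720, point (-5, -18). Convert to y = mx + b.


y + 18 = 8.1720(x + 5)
y = 8.1720x - 18 - 8.1720*(-5)
y = 8.1720x + 22.8600

y = 8.1720x + 22.8600


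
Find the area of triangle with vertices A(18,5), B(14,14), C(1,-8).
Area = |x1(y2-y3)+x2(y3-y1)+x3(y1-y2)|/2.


18*(14+ 8) = 396
14*(-8-5) = -182
1*(5-14) = -9
sum = 205
Area = |205|/2 = 102.5000

102.5000 sq units


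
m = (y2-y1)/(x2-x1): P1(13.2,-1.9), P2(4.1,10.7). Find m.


dy = 10.7 + 1.9 = 12.6
dx = 4.1 - 13.2 = -9.1
m = 12.6/(-9.1) = -1.3846

m = -1.3846


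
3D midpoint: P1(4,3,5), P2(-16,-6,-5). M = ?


Mx = (4- 16)/2 = -6.0000
My = (3- 6)/2 = -1.5000
Mz = (5- 5)/2 = 0

M = (-6.0000, -1.5000, 0)


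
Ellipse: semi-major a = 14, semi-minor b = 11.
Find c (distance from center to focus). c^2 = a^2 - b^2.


c^2 = 14^2 - 11^2 = 196 - 121 = 75
c = sqrt(75) = 8.6603

c = 8.6603


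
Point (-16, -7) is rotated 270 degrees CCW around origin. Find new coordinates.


cos(270) = 0, sin(270) = -1
x' = -16*0 + 7*(-1) = -7
y' = -16*(-1) - 7*0 = 16

(-7, 16)


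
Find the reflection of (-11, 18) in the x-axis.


Reflection rule for x-axis: (x, -y)
(-11, 18) -> (-11, -18)

(-11, -18)


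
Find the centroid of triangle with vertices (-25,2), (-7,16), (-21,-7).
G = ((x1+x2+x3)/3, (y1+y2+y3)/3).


Gx = (-25- 7- 21)/3 = -53/3 = -17.6667
Gy = (2+16- 7)/3 = 11/3 = 3.6667

G = (-17.6667, 3.6667)


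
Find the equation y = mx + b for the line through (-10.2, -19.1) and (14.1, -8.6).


m = (10.5)/(24.3) = 0.4321
b = y1 - m*x1 = -19.1 - (10.5*(-10.2))/(24.3) = -19.1 + 4.4074 = -14.6926

y = 0.4321x - 14.6926


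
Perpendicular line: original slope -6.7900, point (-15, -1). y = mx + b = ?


Perpendicular slope = -1/m1 = -1/(-6.7900) = 0.1473
b2 = y0 - m2*x0 = -1 - 15/(-6.7900) = -1 + 2.2091 = 1.2091

y = 0.1473x + 1.2091


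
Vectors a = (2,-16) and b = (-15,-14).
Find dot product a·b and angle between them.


a·b = 2*(-15) - 16*(-14) = -30 + 224 = 194
|a| = sqrt(4+256) = 16.1245
|b| = sqrt(225+196) = 20.5183
cos(theta) = 194/(sqrt(260)*sqrt(421)) = 194/sqrt(109460) = 0.586373
theta = arccos(194/sqrt(109460)) = 54.1000 degrees

a·b = 194, theta = 54.1000 deg


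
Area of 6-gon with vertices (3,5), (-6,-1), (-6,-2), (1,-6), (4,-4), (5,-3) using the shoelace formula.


sum(xi*y_{i+1}) = 3*(-1) - 6*(-2) - 6*(-6) + 1*(-4) + 4*(-3) + 5*5 = 54
sum(yi*x_{i+1}) = 5*(-6) - 1*(-6) - 2*1 - 6*4 - 4*5 - 3*3 = -79
Area = |54 + 79|/2 = 133/2 = 66.5000

66.5000 sq units


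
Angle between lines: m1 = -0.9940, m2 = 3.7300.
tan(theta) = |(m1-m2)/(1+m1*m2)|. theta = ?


m1-m2 = -4.724
1+m1*m2 = -2.70762
tan(theta) = |-4.724/(-2.70762)| = 1.744706
theta = arctan(|-4.724/(-2.70762)|) = 60.1803 degrees (acute angle)

60.1803 degrees


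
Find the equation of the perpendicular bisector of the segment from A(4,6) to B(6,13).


Midpoint = (5, 9.5)
Slope of AB = dy/dx = 7/2 = 3.5000
Perp slope = -dx/dy = -2/7 = -0.2857
b = My - (perp slope)*Mx = 9.5 + (2*5)/7 = 9.5 + 1.4286 = 10.9286

y = -0.2857x + 10.9286


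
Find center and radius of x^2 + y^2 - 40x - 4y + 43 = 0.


h = -D/2 = 40/2 = 20
k = -E/2 = 4/2 = 2
r^2 = h^2 + k^2 - F = 400 + 4 - 43 = 361
r = 19

Center (20, 2), radius = 19


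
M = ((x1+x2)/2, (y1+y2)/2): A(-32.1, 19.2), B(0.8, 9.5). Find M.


Mx = (-32.1 + 0.8)/2 = -31.3/2 = -15.6500
My = (19.2 + 9.5)/2 = 28.7/2 = 14.3500

(-15.6500, 14.3500)


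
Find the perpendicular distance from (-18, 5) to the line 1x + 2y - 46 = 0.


|1*(-18) + 2*5 - 46| = |-54| = 54
sqrt(1 + 4) = sqrt(5) = 2.2361
d = 54/sqrt(5) = 24.1495

24.1495


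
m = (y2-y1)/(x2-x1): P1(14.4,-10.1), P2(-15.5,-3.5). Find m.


dy = -3.5 + 10.1 = 6.6
dx = -15.5 - 14.4 = -29.9
m = 6.6/(-29.9) = -0.2207

m = -0.2207


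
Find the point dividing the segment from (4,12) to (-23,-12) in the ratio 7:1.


Px = (7*(-23) + 1*4)/8 = -157/8 = -19.6250
Py = (7*(-12) + 1*12)/8 = -72/8 = -9.0000

P = (-19.6250, -9.0000)


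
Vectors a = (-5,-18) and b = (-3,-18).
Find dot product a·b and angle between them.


a·b = -5*(-3) - 18*(-18) = 15 + 324 = 339
|a| = sqrt(25+324) = 18.6815
|b| = sqrt(9+324) = 18.2483
cos(theta) = 339/(sqrt(349)*sqrt(333)) = 339/sqrt(116217) = 0.994409
theta = arccos(339/sqrt(116217)) = 6.0618 degrees

a·b = 339, theta = 6.0618 deg


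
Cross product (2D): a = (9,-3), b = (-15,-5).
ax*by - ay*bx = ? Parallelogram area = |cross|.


cross = 9*(-5) + 3*(-15) = -45 - 45 = -90
Parallelogram area = |-90| = 90

cross = -90, parallelogram area = 90


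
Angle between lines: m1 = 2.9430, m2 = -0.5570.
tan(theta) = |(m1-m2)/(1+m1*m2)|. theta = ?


m1-m2 = 3.5
1+m1*m2 = -0.639251
tan(theta) = |3.5/(-0.639251)| = 5.475158
theta = arctan(|3.5/(-0.639251)|) = 79.6494 degrees (acute angle)

79.6494 degrees


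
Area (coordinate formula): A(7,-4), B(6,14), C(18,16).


7*(14-16) = -14
6*(16+ 4) = 120
18*(-4-14) = -324
sum = -218
Area = |-218|/2 = 109.0000

109.0000 sq units


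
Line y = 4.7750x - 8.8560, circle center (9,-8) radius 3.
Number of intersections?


Substitute y = 4.7750x - 8.8560: (x-9)^2 + (4.7750x- 8.8560+ 8)^2 = 9
Expand to Ax^2 + Bx + C = 0, where b-k = -0.856
A = 1+m^2 = 23.800625
B = 2(m(b-k) - h) = 2(4.7750*(-0.856) - 9) = -26.1748
C = h^2 + (b-k)^2 - r^2 = 81 + 0.732736 - 9 = 72.732736
disc = B^2-4AC = 685.1202 - 6924.3383 = -6239.2181
disc < 0

0 intersection points


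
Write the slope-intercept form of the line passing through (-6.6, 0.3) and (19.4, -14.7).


m = (-15.0)/(26.0) = -0.5769
b = y1 - m*x1 = 0.3 - (-15.0*(-6.6))/(26.0) = 0.3 - 3.8077 = -3.5077

y = -0.5769x - 3.5077


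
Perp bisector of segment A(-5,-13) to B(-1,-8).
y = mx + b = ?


Midpoint = (-3, -10.5)
Slope of AB = dy/dx = 5/4 = 1.2500
Perp slope = -dx/dy = -4/5 = -0.8000
b = My - (perp slope)*Mx = -10.5 + (4*(-3))/5 = -10.5 - 2.4000 = -12.9000

y = -0.8000x - 12.9000


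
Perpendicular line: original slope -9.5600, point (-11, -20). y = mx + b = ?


Perpendicular slope = -1/m1 = -1/(-9.5600) = 0.1046
b2 = y0 - m2*x0 = -20 - 11/(-9.5600) = -20 + 1.1506 = -18.8494

y = 0.1046x - 18.8494


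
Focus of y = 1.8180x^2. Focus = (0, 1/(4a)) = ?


a = 1.8180
4a = 7.2720
focus = (0, 1/7.2720) = (0, 0.1375)

Focus = (0, 0.1375)


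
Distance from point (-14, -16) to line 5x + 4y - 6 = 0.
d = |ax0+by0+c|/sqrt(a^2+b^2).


|5*(-14) + 4*(-16) - 6| = |-140| = 140
sqrt(25 + 16) = sqrt(41) = 6.4031
d = 140/sqrt(41) = 21.8643

21.8643


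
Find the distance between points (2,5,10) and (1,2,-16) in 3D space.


dx=-1, dy=-3, dz=-26
d = sqrt(1+9+676) = sqrt(686) = 26.1916

26.1916


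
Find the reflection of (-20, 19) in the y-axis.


Reflection rule for y-axis: (-x, y)
(-20, 19) -> (20, 19)

(20, 19)


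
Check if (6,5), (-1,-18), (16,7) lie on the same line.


6*(-18-7) - 1*(7-5) + 16*(5+ 18)
= -150 - 2 + 368 = 216

No, not collinear (determinant = 216)


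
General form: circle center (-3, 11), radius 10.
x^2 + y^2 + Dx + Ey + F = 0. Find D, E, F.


(x+ 3)^2 + (y-11)^2 = 10^2
D = -2h = 6, E = -2k = -22
F = h^2+k^2-r^2 = 9+121-100 = 30

D = 6, E = -22, F = 30


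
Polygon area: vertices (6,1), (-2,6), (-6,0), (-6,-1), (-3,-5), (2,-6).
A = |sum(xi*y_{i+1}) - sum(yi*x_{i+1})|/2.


sum(xi*y_{i+1}) = 6*6 - 2*0 - 6*(-1) - 6*(-5) - 3*(-6) + 2*1 = 92
sum(yi*x_{i+1}) = 1*(-2) + 6*(-6) + 0*(-6) - 1*(-3) - 5*2 - 6*6 = -81
Area = |92 + 81|/2 = 173/2 = 86.5000

86.5000 sq units


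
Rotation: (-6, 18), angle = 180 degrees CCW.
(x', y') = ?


cos(180) = -1, sin(180) = 0
x' = -6*(-1) - 18*0 = 6
y' = -6*0 + 18*(-1) = -18

(6, -18)


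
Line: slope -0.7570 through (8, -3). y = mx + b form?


y + 3 = -0.7570(x - 8)
y = -0.7570x - 3 + 0.7570*8
y = -0.7570x + 3.0560

y = -0.7570x + 3.0560


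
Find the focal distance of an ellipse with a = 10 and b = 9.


c^2 = 10^2 - 9^2 = 100 - 81 = 19
c = sqrt(19) = 4.3589

c = 4.3589


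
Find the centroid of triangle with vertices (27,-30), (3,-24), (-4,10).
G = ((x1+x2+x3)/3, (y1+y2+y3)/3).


Gx = (27+3- 4)/3 = 26/3 = 8.6667
Gy = (-30- 24+10)/3 = -44/3 = -14.6667

G = (8.6667, -14.6667)


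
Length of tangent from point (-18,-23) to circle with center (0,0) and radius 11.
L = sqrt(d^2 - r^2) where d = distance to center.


d = sqrt((-18-0)^2 + (-23-0)^2) = sqrt(324+529) = 29.2062
L = sqrt(853.0000 - 121) = sqrt(732.0000) = 27.0555

27.0555


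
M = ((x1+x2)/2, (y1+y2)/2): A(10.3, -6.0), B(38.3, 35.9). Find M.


Mx = (10.3 + 38.3)/2 = 48.6/2 = 24.3000
My = (-6.0 + 35.9)/2 = 29.9/2 = 14.9500

(24.3000, 14.9500)


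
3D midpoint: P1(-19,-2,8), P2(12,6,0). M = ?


Mx = (-19+12)/2 = -3.5000
My = (-2+6)/2 = 2.0000
Mz = (8+0)/2 = 4.0000

M = (-3.5000, 2.0000, 4.0000)


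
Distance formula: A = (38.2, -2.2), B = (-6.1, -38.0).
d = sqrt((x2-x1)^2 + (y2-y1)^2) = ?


dx = -6.1 - 38.2 = -44.3
dy = -38.0 + 2.2 = -35.8
d = sqrt(1962.49 + 1281.64) = sqrt(3244.13) = 56.9573

56.9573


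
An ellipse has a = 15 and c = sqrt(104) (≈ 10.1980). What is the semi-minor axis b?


b^2 = 15^2 - (sqrt(104))^2 = 225 - 104 = 121
b = sqrt(121) = 11

b = 11


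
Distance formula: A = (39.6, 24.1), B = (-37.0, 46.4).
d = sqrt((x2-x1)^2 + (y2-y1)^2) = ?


dx = -37.0 - 39.6 = -76.6
dy = 46.4 - 24.1 = 22.3
d = sqrt(5867.56 + 497.29) = sqrt(6364.85) = 79.7800

79.7800


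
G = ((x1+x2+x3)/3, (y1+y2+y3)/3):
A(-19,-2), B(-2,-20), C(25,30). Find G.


Gx = (-19- 2+25)/3 = 4/3 = 1.3333
Gy = (-2- 20+30)/3 = 8/3 = 2.6667

G = (1.3333, 2.6667)


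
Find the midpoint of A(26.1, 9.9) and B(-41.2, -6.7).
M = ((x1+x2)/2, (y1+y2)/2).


Mx = (26.1 - 41.2)/2 = -15.1/2 = -7.5500
My = (9.9 - 6.7)/2 = 3.2/2 = 1.6000

(-7.5500, 1.6000)


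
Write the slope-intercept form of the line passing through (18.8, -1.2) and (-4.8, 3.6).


m = (4.8)/(-23.6) = -0.2034
b = y1 - m*x1 = -1.2 - (4.8*18.8)/(-23.6) = -1.2 + 3.8237 = 2.6237

y = -0.2034x + 2.6237


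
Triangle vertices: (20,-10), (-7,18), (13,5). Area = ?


20*(18-5) = 260
-7*(5+ 10) = -105
13*(-10-18) = -364
sum = -209
Area = |-209|/2 = 104.5000

104.5000 sq units


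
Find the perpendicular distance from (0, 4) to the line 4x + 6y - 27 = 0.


|4*0 + 6*4 - 27| = |-3| = 3
sqrt(16 + 36) = sqrt(52) = 7.2111
d = 3/sqrt(52) = 0.4160

0.4160


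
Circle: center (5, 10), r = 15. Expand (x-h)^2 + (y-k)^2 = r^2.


(x-5)^2 + (y-10)^2 = 15^2
D = -2h = -10, E = -2k = -20
F = h^2+k^2-r^2 = 25+100-225 = -100

x^2 + y^2 - 10x - 20y - 100 = 0


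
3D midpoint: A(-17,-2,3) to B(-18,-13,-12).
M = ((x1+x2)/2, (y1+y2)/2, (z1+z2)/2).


Mx = (-17- 18)/2 = -17.5000
My = (-2- 13)/2 = -7.5000
Mz = (3- 12)/2 = -4.5000

M = (-17.5000, -7.5000, -4.5000)


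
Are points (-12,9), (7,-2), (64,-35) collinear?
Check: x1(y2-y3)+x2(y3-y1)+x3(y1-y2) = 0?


-12*(-2+ 35) + 7*(-35-9) + 64*(9+ 2)
= -396 - 308 + 704 = 0

Yes, collinear (determinant = 0)


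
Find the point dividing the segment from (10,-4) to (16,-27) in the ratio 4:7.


Px = (4*16 + 7*10)/11 = 134/11 = 12.1818
Py = (4*(-27) + 7*(-4))/11 = -136/11 = -12.3636

P = (12.1818, -12.3636)


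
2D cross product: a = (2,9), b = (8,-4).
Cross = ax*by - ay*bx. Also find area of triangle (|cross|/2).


cross = 2*(-4) - 9*8 = -8 - 72 = -80
Triangle area = |-80|/2 = 80/2 = 40.0000

cross = -80, triangle area = 40.0000


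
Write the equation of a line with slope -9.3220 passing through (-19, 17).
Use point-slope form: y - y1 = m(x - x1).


y - 17 = -9.3220(x + 19)
y = -9.3220x + 17 + 9.3220*(-19)
y = -9.3220x - 160.1180

y = -9.3220x - 160.1180


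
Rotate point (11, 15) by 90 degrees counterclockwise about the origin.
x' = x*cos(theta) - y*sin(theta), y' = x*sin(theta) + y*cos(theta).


cos(90) = 0, sin(90) = 1
x' = 11*0 - 15*1 = -15
y' = 11*1 + 15*0 = 11

(-15, 11)


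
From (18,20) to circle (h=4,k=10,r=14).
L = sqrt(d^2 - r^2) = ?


d = sqrt((18-4)^2 + (20-10)^2) = sqrt(196+100) = 17.2047
L = sqrt(296.0000 - 196) = sqrt(100.0000) = 10.0000

10.0000


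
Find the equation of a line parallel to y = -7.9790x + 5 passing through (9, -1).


Parallel lines have equal slopes.
m2 = -7.9790
b2 = -1 + 7.9790*9 = 70.8110

y = -7.9790x + 70.8110


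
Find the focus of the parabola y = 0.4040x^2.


a = 0.4040
4a = 1.6160
focus = (0, 1/1.6160) = (0, 0.6188)

Focus = (0, 0.6188)


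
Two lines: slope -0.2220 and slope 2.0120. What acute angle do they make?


m1-m2 = -2.234
1+m1*m2 = 0.553336
tan(theta) = |-2.234/0.553336| = 4.037330
theta = arctan(|-2.234/0.553336|) = 76.0885 degrees (acute angle)

76.0885 degrees


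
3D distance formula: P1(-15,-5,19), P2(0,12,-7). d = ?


dx=15, dy=17, dz=-26
d = sqrt(225+289+676) = sqrt(1190) = 34.4964

34.4964


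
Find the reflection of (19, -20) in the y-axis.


Reflection rule for y-axis: (-x, y)
(19, -20) -> (-19, -20)

(-19, -20)


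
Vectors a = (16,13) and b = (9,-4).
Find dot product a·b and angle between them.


a·b = 16*9 + 13*(-4) = 144 - 52 = 92
|a| = sqrt(256+169) = 20.6155
|b| = sqrt(81+16) = 9.8489
cos(theta) = 92/(sqrt(425)*sqrt(97)) = 92/sqrt(41225) = 0.453114
theta = arccos(92/sqrt(41225)) = 63.0563 degrees

a·b = 92, theta = 63.0563 deg


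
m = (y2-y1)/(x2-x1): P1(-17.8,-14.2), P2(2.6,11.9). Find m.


dy = 11.9 + 14.2 = 26.1
dx = 2.6 + 17.8 = 20.4
m = 26.1/20.4 = 1.2794

m = 1.2794


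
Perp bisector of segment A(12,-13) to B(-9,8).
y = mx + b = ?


Midpoint = (1.5, -2.5)
Slope of AB = dy/dx = 21/(-21) = -1.0000
Perp slope = -dx/dy = 21/21 = 1.0000
b = My - (perp slope)*Mx = -2.5 + (-21*1.5)/21 = -2.5 - 1.5000 = -4.0000

y = 1.0000x - 4.0000


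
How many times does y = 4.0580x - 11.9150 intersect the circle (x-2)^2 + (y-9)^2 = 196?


Substitute y = 4.0580x - 11.9150: (x-2)^2 + (4.0580x- 11.9150-9)^2 = 196
Expand to Ax^2 + Bx + C = 0, where b-k = -20.915
A = 1+m^2 = 17.467364
B = 2(m(b-k) - h) = 2(4.0580*(-20.915) - 2) = -173.74614
C = h^2 + (b-k)^2 - r^2 = 4 + 437.437225 - 196 = 245.437225
disc = B^2-4AC = 30187.7212 - 17148.5654 = 13039.1558
disc > 0

2 intersection points


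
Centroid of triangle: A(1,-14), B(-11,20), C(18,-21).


Gx = (1- 11+18)/3 = 8/3 = 2.6667
Gy = (-14+20- 21)/3 = -15/3 = -5.0000

G = (2.6667, -5.0000)


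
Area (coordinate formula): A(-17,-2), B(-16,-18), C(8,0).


-17*(-18-0) = 306
-16*(0+ 2) = -32
8*(-2+ 18) = 128
sum = 402
Area = |402|/2 = 201.0000

201.0000 sq units


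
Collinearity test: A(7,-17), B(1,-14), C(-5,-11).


7*(-14+ 11) + 1*(-11+ 17) - 5*(-17+ 14)
= -21 + 6 + 15 = 0

Yes, collinear (determinant = 0)


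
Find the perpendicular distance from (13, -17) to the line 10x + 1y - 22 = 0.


|10*13 + 1*(-17) - 22| = |91| = 91
sqrt(100 + 1) = sqrt(101) = 10.0499
d = 91/sqrt(101) = 9.0548

9.0548


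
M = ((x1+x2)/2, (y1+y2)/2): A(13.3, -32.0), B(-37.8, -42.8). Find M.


Mx = (13.3 - 37.8)/2 = -24.5/2 = -12.2500
My = (-32.0 - 42.8)/2 = -74.8/2 = -37.4000

(-12.2500, -37.4000)


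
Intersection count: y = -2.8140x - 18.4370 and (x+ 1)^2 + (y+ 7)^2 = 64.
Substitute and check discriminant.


Substitute y = -2.8140x - 18.4370: (x+ 1)^2 + (-2.8140x- 18.4370+ 7)^2 = 64
Expand to Ax^2 + Bx + C = 0, where b-k = -11.437
A = 1+m^2 = 8.918596
B = 2(m(b-k) - h) = 2(-2.8140*(-11.437) + 1) = 66.367436
C = h^2 + (b-k)^2 - r^2 = 1 + 130.804969 - 64 = 67.804969
disc = B^2-4AC = 4404.6366 - 2418.9005 = 1985.7361
disc > 0

2 intersection points


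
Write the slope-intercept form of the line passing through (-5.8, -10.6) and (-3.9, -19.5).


m = (-8.9)/(1.9) = -4.6842
b = y1 - m*x1 = -10.6 - (-8.9*(-5.8))/(1.9) = -10.6 - 27.1684 = -37.7684

y = -4.6842x - 37.7684


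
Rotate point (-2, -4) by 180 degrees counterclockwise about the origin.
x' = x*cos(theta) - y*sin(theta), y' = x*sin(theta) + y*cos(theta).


cos(180) = -1, sin(180) = 0
x' = -2*(-1) + 4*0 = 2
y' = -2*0 - 4*(-1) = 4

(2, 4)


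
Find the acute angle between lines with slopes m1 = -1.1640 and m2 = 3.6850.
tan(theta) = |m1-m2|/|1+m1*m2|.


m1-m2 = -4.849
1+m1*m2 = -3.28934
tan(theta) = |-4.849/(-3.28934)| = 1.474156
theta = arctan(|-4.849/(-3.28934)|) = 55.8488 degrees (acute angle)

55.8488 degrees


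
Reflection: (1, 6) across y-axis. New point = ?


Reflection rule for y-axis: (-x, y)
(1, 6) -> (-1, 6)

(-1, 6)


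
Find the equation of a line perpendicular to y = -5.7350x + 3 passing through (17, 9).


Perpendicular slope = -1/m1 = -1/(-5.7350) = 0.1744
b2 = y0 - m2*x0 = 9 + 17/(-5.7350) = 9 - 2.9643 = 6.0357

y = 0.1744x + 6.0357


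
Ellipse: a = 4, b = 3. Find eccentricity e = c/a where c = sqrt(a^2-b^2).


c = sqrt(16-9) = sqrt(7) = 2.6458
e = c/a = sqrt(7)/4 = 0.6614

e = 0.6614


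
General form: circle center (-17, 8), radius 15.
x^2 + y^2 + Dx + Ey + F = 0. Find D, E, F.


(x+ 17)^2 + (y-8)^2 = 15^2
D = -2h = 34, E = -2k = -16
F = h^2+k^2-r^2 = 289+64-225 = 128

D = 34, E = -16, F = 128


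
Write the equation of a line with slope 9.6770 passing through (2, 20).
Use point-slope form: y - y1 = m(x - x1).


y - 20 = 9.6770(x - 2)
y = 9.6770x + 20 - 9.6770*2
y = 9.6770x + 0.6460

y = 9.6770x + 0.6460


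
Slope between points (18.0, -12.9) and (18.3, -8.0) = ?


dy = -8.0 + 12.9 = 4.9
dx = 18.3 - 18.0 = 0.3
m = 4.9/0.3 = 16.3333

m = 16.3333


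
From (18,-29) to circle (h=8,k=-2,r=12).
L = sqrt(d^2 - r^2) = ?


d = sqrt((18-8)^2 + (-29+ 2)^2) = sqrt(100+729) = 28.7924
L = sqrt(829.0000 - 144) = sqrt(685.0000) = 26.1725

26.1725


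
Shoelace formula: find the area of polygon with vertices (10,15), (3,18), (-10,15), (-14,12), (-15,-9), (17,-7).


sum(xi*y_{i+1}) = 10*18 + 3*15 - 10*12 - 14*(-9) - 15*(-7) + 17*15 = 591
sum(yi*x_{i+1}) = 15*3 + 18*(-10) + 15*(-14) + 12*(-15) - 9*17 - 7*10 = -748
Area = |591 + 748|/2 = 1339/2 = 669.5000

669.5000 sq units


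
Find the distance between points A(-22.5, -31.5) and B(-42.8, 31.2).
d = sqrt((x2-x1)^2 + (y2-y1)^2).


dx = -42.8 + 22.5 = -20.3
dy = 31.2 + 31.5 = 62.7
d = sqrt(412.09 + 3931.29) = sqrt(4343.38) = 65.9043

65.9043


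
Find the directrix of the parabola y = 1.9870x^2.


a = 1.9870
1/(4a) = 0.1258
directrix: y = -0.1258 = -0.1258

y = -0.1258


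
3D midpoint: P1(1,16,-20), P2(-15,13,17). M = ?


Mx = (1- 15)/2 = -7.0000
My = (16+13)/2 = 14.5000
Mz = (-20+17)/2 = -1.5000

M = (-7.0000, 14.5000, -1.5000)


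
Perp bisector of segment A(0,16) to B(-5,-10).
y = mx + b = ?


Midpoint = (-2.5, 3)
Slope of AB = dy/dx = -26/(-5) = 5.2000
Perp slope = -dx/dy = -5/26 = -0.1923
b = My - (perp slope)*Mx = 3 + (-5*(-2.5))/(-26) = 3 - 0.4808 = 2.5192

y = -0.1923x + 2.5192


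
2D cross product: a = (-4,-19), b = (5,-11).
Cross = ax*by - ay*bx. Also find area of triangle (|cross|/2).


cross = -4*(-11) + 19*5 = 44 + 95 = 139
Triangle area = |139|/2 = 139/2 = 69.5000

cross = 139, triangle area = 69.5000


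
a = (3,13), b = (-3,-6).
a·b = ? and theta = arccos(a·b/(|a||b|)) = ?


a·b = 3*(-3) + 13*(-6) = -9 - 78 = -87
|a| = sqrt(9+169) = 13.3417
|b| = sqrt(9+36) = 6.7082
cos(theta) = -87/(sqrt(178)*sqrt(45)) = -87/sqrt(8010) = -0.972082
theta = arccos(-87/sqrt(8010)) = 166.4296 degrees

a·b = -87, theta = 166.4296 deg


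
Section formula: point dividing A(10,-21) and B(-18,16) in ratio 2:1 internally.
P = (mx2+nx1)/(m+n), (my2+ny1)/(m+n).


Px = (2*(-18) + 1*10)/3 = -26/3 = -8.6667
Py = (2*16 + 1*(-21))/3 = 11/3 = 3.6667

P = (-8.6667, 3.6667)


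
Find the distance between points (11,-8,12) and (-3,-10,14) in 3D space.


dx=-14, dy=-2, dz=2
d = sqrt(196+4+4) = sqrt(204) = 14.2829

14.2829


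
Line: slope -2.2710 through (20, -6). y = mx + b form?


y + 6 = -2.2710(x - 20)
y = -2.2710x - 6 + 2.2710*20
y = -2.2710x + 39.4200

y = -2.2710x + 39.4200


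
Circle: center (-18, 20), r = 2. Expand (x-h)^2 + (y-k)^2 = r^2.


(x+ 18)^2 + (y-20)^2 = 2^2
D = -2h = 36, E = -2k = -40
F = h^2+k^2-r^2 = 324+400-4 = 720

x^2 + y^2 + 36x - 40y + 720 = 0


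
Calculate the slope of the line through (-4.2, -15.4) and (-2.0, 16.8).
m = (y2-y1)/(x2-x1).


dy = 16.8 + 15.4 = 32.2
dx = -2.0 + 4.2 = 2.2
m = 32.2/2.2 = 14.6364

m = 14.6364


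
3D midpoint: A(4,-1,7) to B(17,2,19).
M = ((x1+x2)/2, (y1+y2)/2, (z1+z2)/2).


Mx = (4+17)/2 = 10.5000
My = (-1+2)/2 = 0.5000
Mz = (7+19)/2 = 13.0000

M = (10.5000, 0.5000, 13.0000)


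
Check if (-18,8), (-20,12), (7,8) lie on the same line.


-18*(12-8) - 20*(8-8) + 7*(8-12)
= -72 + 0 - 28 = -100

No, not collinear (determinant = -100)


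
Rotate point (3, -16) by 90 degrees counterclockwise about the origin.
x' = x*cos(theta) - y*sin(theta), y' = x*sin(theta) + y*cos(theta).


cos(90) = 0, sin(90) = 1
x' = 3*0 + 16*1 = 16
y' = 3*1 - 16*0 = 3

(16, 3)


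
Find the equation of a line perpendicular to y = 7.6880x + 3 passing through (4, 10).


Perpendicular slope = -1/m1 = -1/7.6880 = -0.1301
b2 = y0 - m2*x0 = 10 + 4/7.6880 = 10 + 0.5203 = 10.5203

y = -0.1301x + 10.5203


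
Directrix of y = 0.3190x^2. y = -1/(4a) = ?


a = 0.3190
1/(4a) = 0.7837
directrix: y = -0.7837 = -0.7837

y = -0.7837


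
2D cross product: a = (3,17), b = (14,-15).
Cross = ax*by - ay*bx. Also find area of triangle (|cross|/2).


cross = 3*(-15) - 17*14 = -45 - 238 = -283
Triangle area = |-283|/2 = 283/2 = 141.5000

cross = -283, triangle area = 141.5000


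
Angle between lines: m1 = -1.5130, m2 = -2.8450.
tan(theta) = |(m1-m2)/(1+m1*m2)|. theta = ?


m1-m2 = 1.332
1+m1*m2 = 5.304485
tan(theta) = |1.332/5.304485| = 0.251108
theta = arctan(|1.332/5.304485|) = 14.0960 degrees (acute angle)

14.0960 degrees


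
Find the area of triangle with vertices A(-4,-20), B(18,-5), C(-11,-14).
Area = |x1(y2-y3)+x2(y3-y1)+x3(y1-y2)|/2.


-4*(-5+ 14) = -36
18*(-14+ 20) = 108
-11*(-20+ 5) = 165
sum = 237
Area = |237|/2 = 118.5000

118.5000 sq units


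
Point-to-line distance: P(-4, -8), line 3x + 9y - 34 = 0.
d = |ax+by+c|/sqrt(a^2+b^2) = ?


|3*(-4) + 9*(-8) - 34| = |-118| = 118
sqrt(9 + 81) = sqrt(90) = 9.4868
d = 118/sqrt(90) = 12.4383

12.4383


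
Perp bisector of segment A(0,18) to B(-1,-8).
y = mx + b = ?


Midpoint = (-0.5, 5)
Slope of AB = dy/dx = -26/(-1) = 26.0000
Perp slope = -dx/dy = -1/26 = -0.0385
b = My - (perp slope)*Mx = 5 + (-1*(-0.5))/(-26) = 5 - 0.0192 = 4.9808

y = -0.0385x + 4.9808


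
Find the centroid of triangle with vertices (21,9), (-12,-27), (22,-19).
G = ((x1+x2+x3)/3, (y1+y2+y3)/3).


Gx = (21- 12+22)/3 = 31/3 = 10.3333
Gy = (9- 27- 19)/3 = -37/3 = -12.3333

G = (10.3333, -12.3333)


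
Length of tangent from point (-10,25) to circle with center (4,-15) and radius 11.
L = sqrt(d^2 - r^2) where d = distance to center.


d = sqrt((-10-4)^2 + (25+ 15)^2) = sqrt(196+1600) = 42.3792
L = sqrt(1796.0000 - 121) = sqrt(1675.0000) = 40.9268

40.9268


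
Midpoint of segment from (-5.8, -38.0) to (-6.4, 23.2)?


Mx = (-5.8 - 6.4)/2 = -12.2/2 = -6.1000
My = (-38.0 + 23.2)/2 = -14.8/2 = -7.4000

(-6.1000, -7.4000)


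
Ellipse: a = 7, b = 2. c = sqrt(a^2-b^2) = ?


c^2 = 7^2 - 2^2 = 49 - 4 = 45
c = sqrt(45) = 6.7082

c = 6.7082


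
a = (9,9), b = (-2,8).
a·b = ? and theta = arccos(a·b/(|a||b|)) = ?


a·b = 9*(-2) + 9*8 = -18 + 72 = 54
|a| = sqrt(81+81) = 12.7279
|b| = sqrt(4+64) = 8.2462
cos(theta) = 54/(sqrt(162)*sqrt(68)) = 54/sqrt(11016) = 0.514496
theta = arccos(54/sqrt(11016)) = 59.0362 degrees

a·b = 54, theta = 59.0362 deg


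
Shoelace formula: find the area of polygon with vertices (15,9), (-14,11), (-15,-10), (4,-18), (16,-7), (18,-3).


sum(xi*y_{i+1}) = 15*11 - 14*(-10) - 15*(-18) + 4*(-7) + 16*(-3) + 18*9 = 661
sum(yi*x_{i+1}) = 9*(-14) + 11*(-15) - 10*4 - 18*16 - 7*18 - 3*15 = -790
Area = |661 + 790|/2 = 1451/2 = 725.5000

725.5000 sq units


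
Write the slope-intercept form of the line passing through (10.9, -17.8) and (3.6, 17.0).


m = (34.8)/(-7.3) = -4.7671
b = y1 - m*x1 = -17.8 - (34.8*10.9)/(-7.3) = -17.8 + 51.9616 = 34.1616

y = -4.7671x + 34.1616


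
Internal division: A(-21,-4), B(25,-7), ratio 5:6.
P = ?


Px = (5*25 + 6*(-21))/11 = -1/11 = -0.0909
Py = (5*(-7) + 6*(-4))/11 = -59/11 = -5.3636

P = (-0.0909, -5.3636)


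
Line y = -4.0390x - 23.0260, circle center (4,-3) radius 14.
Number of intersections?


Substitute y = -4.0390x - 23.0260: (x-4)^2 + (-4.0390x- 23.0260+ 3)^2 = 196
Expand to Ax^2 + Bx + C = 0, where b-k = -20.026
A = 1+m^2 = 17.313521
B = 2(m(b-k) - h) = 2(-4.0390*(-20.026) - 4) = 153.770028
C = h^2 + (b-k)^2 - r^2 = 16 + 401.040676 - 196 = 221.040676
disc = B^2-4AC = 23645.2215 - 15307.9695 = 8337.2520
disc > 0

2 intersection points


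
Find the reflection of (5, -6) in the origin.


Reflection rule for origin: (-x, -y)
(5, -6) -> (-5, 6)

(-5, 6)


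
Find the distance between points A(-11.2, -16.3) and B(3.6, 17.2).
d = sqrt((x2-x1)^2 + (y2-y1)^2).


dx = 3.6 + 11.2 = 14.8
dy = 17.2 + 16.3 = 33.5
d = sqrt(219.04 + 1122.25) = sqrt(1341.29) = 36.6236

36.6236


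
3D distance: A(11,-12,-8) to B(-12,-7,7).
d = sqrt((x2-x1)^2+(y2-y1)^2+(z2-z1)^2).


dx=-23, dy=5, dz=15
d = sqrt(529+25+225) = sqrt(779) = 27.9106

27.9106


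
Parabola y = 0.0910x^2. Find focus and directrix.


a = 0.0910
1/(4a) = 2.7473
Focus = (0, 2.7473)
Directrix: y = -2.7473

Focus = (0, 2.7473), Directrix: y = -2.7473


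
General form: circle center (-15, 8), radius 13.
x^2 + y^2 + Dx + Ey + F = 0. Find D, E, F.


(x+ 15)^2 + (y-8)^2 = 13^2
D = -2h = 30, E = -2k = -16
F = h^2+k^2-r^2 = 225+64-169 = 120

D = 30, E = -16, F = 120


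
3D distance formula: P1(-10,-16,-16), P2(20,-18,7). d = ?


dx=30, dy=-2, dz=23
d = sqrt(900+4+529) = sqrt(1433) = 37.8550

37.8550


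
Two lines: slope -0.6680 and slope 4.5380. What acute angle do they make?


m1-m2 = -5.206
1+m1*m2 = -2.031384
tan(theta) = |-5.206/(-2.031384)| = 2.562785
theta = arctan(|-5.206/(-2.031384)|) = 68.6842 degrees (acute angle)

68.6842 degrees


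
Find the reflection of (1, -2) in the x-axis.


Reflection rule for x-axis: (x, -y)
(1, -2) -> (1, 2)

(1, 2)


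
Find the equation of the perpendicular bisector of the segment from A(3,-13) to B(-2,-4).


Midpoint = (0.5, -8.5)
Slope of AB = dy/dx = 9/(-5) = -1.8000
Perp slope = -dx/dy = 5/9 = 0.5556
b = My - (perp slope)*Mx = -8.5 + (-5*0.5)/9 = -8.5 - 0.2778 = -8.7778

y = 0.5556x - 8.7778


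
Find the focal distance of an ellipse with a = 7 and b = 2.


c^2 = 7^2 - 2^2 = 49 - 4 = 45
c = sqrt(45) = 6.7082

c = 6.7082


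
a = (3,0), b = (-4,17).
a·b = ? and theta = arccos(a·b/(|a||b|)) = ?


a·b = 3*(-4) + 0*17 = -12 + 0 = -12
|a| = sqrt(9+0) = 3.0000
|b| = sqrt(16+289) = 17.4642
cos(theta) = -12/(sqrt(9)*sqrt(305)) = -12/sqrt(2745) = -0.229039
theta = arccos(-12/sqrt(2745)) = 103.2405 degrees

a·b = -12, theta = 103.2405 deg


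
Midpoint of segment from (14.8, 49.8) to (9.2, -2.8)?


Mx = (14.8 + 9.2)/2 = 24.0/2 = 12.0000
My = (49.8 - 2.8)/2 = 47.0/2 = 23.5000

(12.0000, 23.5000)


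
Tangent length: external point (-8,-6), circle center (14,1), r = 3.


d = sqrt((-8-14)^2 + (-6-1)^2) = sqrt(484+49) = 23.0868
L = sqrt(533.0000 - 9) = sqrt(524.0000) = 22.8910

22.8910


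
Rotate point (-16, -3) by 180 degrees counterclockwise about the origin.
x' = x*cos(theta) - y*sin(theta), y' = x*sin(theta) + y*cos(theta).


cos(180) = -1, sin(180) = 0
x' = -16*(-1) + 3*0 = 16
y' = -16*0 - 3*(-1) = 3

(16, 3)


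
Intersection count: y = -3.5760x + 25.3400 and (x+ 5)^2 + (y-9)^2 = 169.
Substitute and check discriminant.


Substitute y = -3.5760x + 25.3400: (x+ 5)^2 + (-3.5760x+25.3400-9)^2 = 169
Expand to Ax^2 + Bx + C = 0, where b-k = 16.34
A = 1+m^2 = 13.787776
B = 2(m(b-k) - h) = 2(-3.5760*16.34 + 5) = -106.86368
C = h^2 + (b-k)^2 - r^2 = 25 + 266.9956 - 169 = 122.9956
disc = B^2-4AC = 11419.8461 - 6783.3431 = 4636.5030
disc > 0

2 intersection points


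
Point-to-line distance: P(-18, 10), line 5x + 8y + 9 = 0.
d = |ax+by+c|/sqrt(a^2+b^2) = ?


|5*(-18) + 8*10 + 9| = |-1| = 1
sqrt(25 + 64) = sqrt(89) = 9.4340
d = 1/sqrt(89) = 0.1060

0.1060


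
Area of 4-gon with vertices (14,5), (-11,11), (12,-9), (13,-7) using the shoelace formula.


sum(xi*y_{i+1}) = 14*11 - 11*(-9) + 12*(-7) + 13*5 = 234
sum(yi*x_{i+1}) = 5*(-11) + 11*12 - 9*13 - 7*14 = -138
Area = |234 + 138|/2 = 372/2 = 186.0000

186.0000 sq units


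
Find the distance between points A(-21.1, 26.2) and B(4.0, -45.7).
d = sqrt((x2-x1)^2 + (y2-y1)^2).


dx = 4.0 + 21.1 = 25.1
dy = -45.7 - 26.2 = -71.9
d = sqrt(630.01 + 5169.61) = sqrt(5799.62) = 76.1552

76.1552


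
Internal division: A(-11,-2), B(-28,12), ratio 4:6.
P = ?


Px = (4*(-28) + 6*(-11))/10 = -178/10 = -17.8000
Py = (4*12 + 6*(-2))/10 = 36/10 = 3.6000

P = (-17.8000, 3.6000)


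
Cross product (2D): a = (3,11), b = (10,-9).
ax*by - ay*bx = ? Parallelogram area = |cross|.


cross = 3*(-9) - 11*10 = -27 - 110 = -137
Parallelogram area = |-137| = 137

cross = -137, parallelogram area = 137


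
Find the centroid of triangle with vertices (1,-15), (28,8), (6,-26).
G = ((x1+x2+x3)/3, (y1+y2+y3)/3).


Gx = (1+28+6)/3 = 35/3 = 11.6667
Gy = (-15+8- 26)/3 = -33/3 = -11.0000

G = (11.6667, -11.0000)


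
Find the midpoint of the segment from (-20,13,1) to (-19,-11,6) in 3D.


Mx = (-20- 19)/2 = -19.5000
My = (13- 11)/2 = 1.0000
Mz = (1+6)/2 = 3.5000

M = (-19.5000, 1.0000, 3.5000)


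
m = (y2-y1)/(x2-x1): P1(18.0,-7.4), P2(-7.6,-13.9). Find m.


dy = -13.9 + 7.4 = -6.5
dx = -7.6 - 18.0 = -25.6
m = -6.5/(-25.6) = 0.2539

m = 0.2539


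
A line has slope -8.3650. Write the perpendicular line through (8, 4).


Perpendicular slope = -1/m1 = -1/(-8.3650) = 0.1195
b2 = y0 - m2*x0 = 4 + 8/(-8.3650) = 4 - 0.9564 = 3.0436

y = 0.1195x + 3.0436


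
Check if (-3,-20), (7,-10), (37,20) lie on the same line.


-3*(-10-20) + 7*(20+ 20) + 37*(-20+ 10)
= 90 + 280 - 370 = 0

Yes, collinear (determinant = 0)


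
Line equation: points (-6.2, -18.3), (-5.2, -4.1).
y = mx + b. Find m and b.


m = (14.2)/(1.0) = 14.2000
b = y1 - m*x1 = -18.3 - (14.2*(-6.2))/(1.0) = -18.3 + 88.0400 = 69.7400

y = 14.2000x + 69.7400


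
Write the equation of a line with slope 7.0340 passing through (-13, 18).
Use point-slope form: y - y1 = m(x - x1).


y - 18 = 7.0340(x + 13)
y = 7.0340x + 18 - 7.0340*(-13)
y = 7.0340x + 109.4420

y = 7.0340x + 109.4420


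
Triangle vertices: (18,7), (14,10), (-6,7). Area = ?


18*(10-7) = 54
14*(7-7) = 0
-6*(7-10) = 18
sum = 72
Area = |72|/2 = 36.0000

36.0000 sq units


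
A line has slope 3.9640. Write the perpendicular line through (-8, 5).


Perpendicular slope = -1/m1 = -1/3.9640 = -0.2523
b2 = y0 - m2*x0 = 5 - 8/3.9640 = 5 - 2.0182 = 2.9818

y = -0.2523x + 2.9818


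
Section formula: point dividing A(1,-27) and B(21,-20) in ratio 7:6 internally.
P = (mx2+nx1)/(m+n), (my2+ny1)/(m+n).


Px = (7*21 + 6*1)/13 = 153/13 = 11.7692
Py = (7*(-20) + 6*(-27))/13 = -302/13 = -23.2308

P = (11.7692, -23.2308)


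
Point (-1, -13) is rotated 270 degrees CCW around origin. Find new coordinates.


cos(270) = 0, sin(270) = -1
x' = -1*0 + 13*(-1) = -13
y' = -1*(-1) - 13*0 = 1

(-13, 1)
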